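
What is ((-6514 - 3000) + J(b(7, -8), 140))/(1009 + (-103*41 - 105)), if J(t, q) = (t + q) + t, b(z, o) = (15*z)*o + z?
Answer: 11040/3319 ≈ 3.3263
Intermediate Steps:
b(z, o) = z + 15*o*z (b(z, o) = 15*o*z + z = z + 15*o*z)
J(t, q) = q + 2*t (J(t, q) = (q + t) + t = q + 2*t)
((-6514 - 3000) + J(b(7, -8), 140))/(1009 + (-103*41 - 105)) = ((-6514 - 3000) + (140 + 2*(7*(1 + 15*(-8)))))/(1009 + (-103*41 - 105)) = (-9514 + (140 + 2*(7*(1 - 120))))/(1009 + (-4223 - 105)) = (-9514 + (140 + 2*(7*(-119))))/(1009 - 4328) = (-9514 + (140 + 2*(-833)))/(-3319) = (-9514 + (140 - 1666))*(-1/3319) = (-9514 - 1526)*(-1/3319) = -11040*(-1/3319) = 11040/3319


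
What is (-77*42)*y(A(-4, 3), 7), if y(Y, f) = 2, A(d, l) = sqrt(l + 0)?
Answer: -6468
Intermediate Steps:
A(d, l) = sqrt(l)
(-77*42)*y(A(-4, 3), 7) = -77*42*2 = -3234*2 = -6468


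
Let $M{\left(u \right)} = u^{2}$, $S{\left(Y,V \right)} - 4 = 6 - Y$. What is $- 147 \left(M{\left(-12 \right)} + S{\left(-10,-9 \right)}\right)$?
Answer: $-24108$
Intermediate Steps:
$S{\left(Y,V \right)} = 10 - Y$ ($S{\left(Y,V \right)} = 4 - \left(-6 + Y\right) = 10 - Y$)
$- 147 \left(M{\left(-12 \right)} + S{\left(-10,-9 \right)}\right) = - 147 \left(\left(-12\right)^{2} + \left(10 - -10\right)\right) = - 147 \left(144 + \left(10 + 10\right)\right) = - 147 \left(144 + 20\right) = \left(-147\right) 164 = -24108$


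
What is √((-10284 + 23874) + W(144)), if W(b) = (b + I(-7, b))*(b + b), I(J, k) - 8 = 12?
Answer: 3*√6758 ≈ 246.62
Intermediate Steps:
I(J, k) = 20 (I(J, k) = 8 + 12 = 20)
W(b) = 2*b*(20 + b) (W(b) = (b + 20)*(b + b) = (20 + b)*(2*b) = 2*b*(20 + b))
√((-10284 + 23874) + W(144)) = √((-10284 + 23874) + 2*144*(20 + 144)) = √(13590 + 2*144*164) = √(13590 + 47232) = √60822 = 3*√6758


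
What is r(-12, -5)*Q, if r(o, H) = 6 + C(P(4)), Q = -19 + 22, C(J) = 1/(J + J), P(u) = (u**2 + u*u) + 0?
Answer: 1155/64 ≈ 18.047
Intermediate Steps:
P(u) = 2*u**2 (P(u) = (u**2 + u**2) + 0 = 2*u**2 + 0 = 2*u**2)
C(J) = 1/(2*J)
Q = 3
r(o, H) = 385/64 (r(o, H) = 6 + 1/(2*((2*4**2))) = 6 + 1/(2*((2*16))) = 6 + (1/2)/32 = 6 + (1/2)*(1/32) = 6 + 1/64 = 385/64)
r(-12, -5)*Q = (385/64)*3 = 1155/64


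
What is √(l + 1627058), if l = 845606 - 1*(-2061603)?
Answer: √4534267 ≈ 2129.4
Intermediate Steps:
l = 2907209 (l = 845606 + 2061603 = 2907209)
√(l + 1627058) = √(2907209 + 1627058) = √4534267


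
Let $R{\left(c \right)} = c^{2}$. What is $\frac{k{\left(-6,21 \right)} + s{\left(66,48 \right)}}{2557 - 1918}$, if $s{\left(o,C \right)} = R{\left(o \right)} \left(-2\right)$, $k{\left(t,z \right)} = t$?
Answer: $- \frac{2906}{213} \approx -13.643$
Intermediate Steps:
$s{\left(o,C \right)} = - 2 o^{2}$ ($s{\left(o,C \right)} = o^{2} \left(-2\right) = - 2 o^{2}$)
$\frac{k{\left(-6,21 \right)} + s{\left(66,48 \right)}}{2557 - 1918} = \frac{-6 - 2 \cdot 66^{2}}{2557 - 1918} = \frac{-6 - 8712}{639} = \left(-6 - 8712\right) \frac{1}{639} = \left(-8718\right) \frac{1}{639} = - \frac{2906}{213}$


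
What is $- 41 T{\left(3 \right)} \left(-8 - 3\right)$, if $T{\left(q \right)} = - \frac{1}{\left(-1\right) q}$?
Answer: $\frac{451}{3} \approx 150.33$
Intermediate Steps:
$T{\left(q \right)} = \frac{1}{q}$ ($T{\left(q \right)} = - \frac{-1}{q} = \frac{1}{q}$)
$- 41 T{\left(3 \right)} \left(-8 - 3\right) = - 41 \frac{-8 - 3}{3} = - 41 \cdot \frac{1}{3} \left(-11\right) = \left(-41\right) \left(- \frac{11}{3}\right) = \frac{451}{3}$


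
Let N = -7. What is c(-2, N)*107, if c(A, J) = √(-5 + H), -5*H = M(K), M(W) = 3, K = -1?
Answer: 214*I*√35/5 ≈ 253.21*I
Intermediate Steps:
H = -⅗ (H = -⅕*3 = -⅗ ≈ -0.60000)
c(A, J) = 2*I*√35/5 (c(A, J) = √(-5 - ⅗) = √(-28/5) = 2*I*√35/5)
c(-2, N)*107 = (2*I*√35/5)*107 = 214*I*√35/5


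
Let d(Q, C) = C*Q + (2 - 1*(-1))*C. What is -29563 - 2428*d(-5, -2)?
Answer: -39275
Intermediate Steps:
d(Q, C) = 3*C + C*Q (d(Q, C) = C*Q + (2 + 1)*C = C*Q + 3*C = 3*C + C*Q)
-29563 - 2428*d(-5, -2) = -29563 - 2428*(-2*(3 - 5)) = -29563 - 2428*(-2*(-2)) = -29563 - 2428*4 = -29563 - 1*9712 = -29563 - 9712 = -39275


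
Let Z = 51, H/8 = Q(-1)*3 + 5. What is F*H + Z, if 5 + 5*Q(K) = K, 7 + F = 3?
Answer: 31/5 ≈ 6.2000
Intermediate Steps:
F = -4 (F = -7 + 3 = -4)
Q(K) = -1 + K/5
H = 56/5 (H = 8*((-1 + (1/5)*(-1))*3 + 5) = 8*((-1 - 1/5)*3 + 5) = 8*(-6/5*3 + 5) = 8*(-18/5 + 5) = 8*(7/5) = 56/5 ≈ 11.200)
F*H + Z = -4*56/5 + 51 = -224/5 + 51 = 31/5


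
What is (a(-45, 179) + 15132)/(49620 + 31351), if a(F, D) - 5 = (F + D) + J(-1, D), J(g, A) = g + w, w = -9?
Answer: 15261/80971 ≈ 0.18847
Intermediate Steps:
J(g, A) = -9 + g (J(g, A) = g - 9 = -9 + g)
a(F, D) = -5 + D + F (a(F, D) = 5 + ((F + D) + (-9 - 1)) = 5 + ((D + F) - 10) = 5 + (-10 + D + F) = -5 + D + F)
(a(-45, 179) + 15132)/(49620 + 31351) = ((-5 + 179 - 45) + 15132)/(49620 + 31351) = (129 + 15132)/80971 = 15261*(1/80971) = 15261/80971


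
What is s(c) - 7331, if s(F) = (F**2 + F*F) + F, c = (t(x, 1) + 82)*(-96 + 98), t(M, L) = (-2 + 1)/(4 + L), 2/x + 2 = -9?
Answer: 1159063/25 ≈ 46363.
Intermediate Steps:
x = -2/11 (x = 2/(-2 - 9) = 2/(-11) = 2*(-1/11) = -2/11 ≈ -0.18182)
t(M, L) = -1/(4 + L)
c = 818/5 (c = (-1/(4 + 1) + 82)*(-96 + 98) = (-1/5 + 82)*2 = (409/5)*2 = 818/5 ≈ 163.60)
s(F) = F + 2*F**2 (s(F) = (F**2 + F**2) + F = 2*F**2 + F = F + 2*F**2)
s(c) - 7331 = 818*(1 + 2*(818/5))/5 - 7331 = 818*(1 + 1636/5)/5 - 7331 = (818/5)*(1641/5) - 7331 = 1342338/25 - 7331 = 1159063/25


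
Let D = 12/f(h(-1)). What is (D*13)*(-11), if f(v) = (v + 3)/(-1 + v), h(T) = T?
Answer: 1716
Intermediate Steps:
f(v) = (3 + v)/(-1 + v)
D = -12 (D = 12/(((3 - 1)/(-1 - 1))) = 12/((2/(-2))) = 12/((-½*2)) = 12/(-1) = 12*(-1) = -12)
(D*13)*(-11) = -12*13*(-11) = -156*(-11) = 1716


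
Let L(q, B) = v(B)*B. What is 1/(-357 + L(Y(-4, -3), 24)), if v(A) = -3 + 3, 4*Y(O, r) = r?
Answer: -1/357 ≈ -0.0028011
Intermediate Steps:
Y(O, r) = r/4
v(A) = 0
L(q, B) = 0 (L(q, B) = 0*B = 0)
1/(-357 + L(Y(-4, -3), 24)) = 1/(-357 + 0) = 1/(-357) = -1/357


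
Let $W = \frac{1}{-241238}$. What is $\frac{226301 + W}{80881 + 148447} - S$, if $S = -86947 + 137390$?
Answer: $- \frac{2790584735031715}{55322628064} \approx -50442.0$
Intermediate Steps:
$S = 50443$
$W = - \frac{1}{241238} \approx -4.1453 \cdot 10^{-6}$
$\frac{226301 + W}{80881 + 148447} - S = \frac{226301 - \frac{1}{241238}}{80881 + 148447} - 50443 = \frac{54592400637}{241238 \cdot 229328} - 50443 = \frac{54592400637}{241238} \cdot \frac{1}{229328} - 50443 = \frac{54592400637}{55322628064} - 50443 = - \frac{2790584735031715}{55322628064}$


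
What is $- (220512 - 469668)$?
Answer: $249156$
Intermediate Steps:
$- (220512 - 469668) = \left(-1\right) \left(-249156\right) = 249156$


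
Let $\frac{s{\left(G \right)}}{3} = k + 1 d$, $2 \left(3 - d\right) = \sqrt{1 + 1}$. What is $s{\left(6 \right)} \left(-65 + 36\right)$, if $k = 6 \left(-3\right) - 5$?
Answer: $1740 + \frac{87 \sqrt{2}}{2} \approx 1801.5$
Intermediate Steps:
$d = 3 - \frac{\sqrt{2}}{2}$ ($d = 3 - \frac{\sqrt{1 + 1}}{2} = 3 - \frac{\sqrt{2}}{2} \approx 2.2929$)
$k = -23$ ($k = -18 - 5 = -23$)
$s{\left(G \right)} = -60 - \frac{3 \sqrt{2}}{2}$ ($s{\left(G \right)} = 3 \left(-23 + 1 \left(3 - \frac{\sqrt{2}}{2}\right)\right) = 3 \left(-23 + \left(3 - \frac{\sqrt{2}}{2}\right)\right) = 3 \left(-20 - \frac{\sqrt{2}}{2}\right) = -60 - \frac{3 \sqrt{2}}{2}$)
$s{\left(6 \right)} \left(-65 + 36\right) = \left(-60 - \frac{3 \sqrt{2}}{2}\right) \left(-65 + 36\right) = \left(-60 - \frac{3 \sqrt{2}}{2}\right) \left(-29\right) = 1740 + \frac{87 \sqrt{2}}{2}$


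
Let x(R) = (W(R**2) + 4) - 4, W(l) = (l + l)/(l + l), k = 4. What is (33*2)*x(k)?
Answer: 66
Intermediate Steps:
W(l) = 1 (W(l) = (2*l)/((2*l)) = (2*l)*(1/(2*l)) = 1)
x(R) = 1 (x(R) = (1 + 4) - 4 = 5 - 4 = 1)
(33*2)*x(k) = (33*2)*1 = 66*1 = 66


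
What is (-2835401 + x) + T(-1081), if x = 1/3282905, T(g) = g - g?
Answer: -9308352119904/3282905 ≈ -2.8354e+6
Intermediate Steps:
T(g) = 0
x = 1/3282905 ≈ 3.0461e-7
(-2835401 + x) + T(-1081) = (-2835401 + 1/3282905) + 0 = -9308352119904/3282905 + 0 = -9308352119904/3282905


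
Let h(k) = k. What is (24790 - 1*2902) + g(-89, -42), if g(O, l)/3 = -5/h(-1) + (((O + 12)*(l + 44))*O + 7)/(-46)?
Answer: 966399/46 ≈ 21009.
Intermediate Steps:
g(O, l) = 669/46 - 3*O*(12 + O)*(44 + l)/46 (g(O, l) = 3*(-5/(-1) + (((O + 12)*(l + 44))*O + 7)/(-46)) = 3*(-5*(-1) + (((12 + O)*(44 + l))*O + 7)*(-1/46)) = 3*(5 + (O*(12 + O)*(44 + l) + 7)*(-1/46)) = 3*(5 + (7 + O*(12 + O)*(44 + l))*(-1/46)) = 3*(5 + (-7/46 - O*(12 + O)*(44 + l)/46)) = 3*(223/46 - O*(12 + O)*(44 + l)/46) = 669/46 - 3*O*(12 + O)*(44 + l)/46)
(24790 - 1*2902) + g(-89, -42) = (24790 - 1*2902) + (669/46 - 792/23*(-89) - 66/23*(-89)² - 18/23*(-89)*(-42) - 3/46*(-42)*(-89)²) = (24790 - 2902) + (669/46 + 70488/23 - 66/23*7921 - 67284/23 - 3/46*(-42)*7921) = 21888 + (669/46 + 70488/23 - 522786/23 - 67284/23 + 499023/23) = 21888 - 40449/46 = 966399/46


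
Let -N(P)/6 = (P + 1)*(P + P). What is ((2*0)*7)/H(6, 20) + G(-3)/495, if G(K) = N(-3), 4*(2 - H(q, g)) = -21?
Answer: -8/55 ≈ -0.14545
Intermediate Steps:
H(q, g) = 29/4 (H(q, g) = 2 - 1/4*(-21) = 2 + 21/4 = 29/4)
N(P) = -12*P*(1 + P) (N(P) = -6*(P + 1)*(P + P) = -6*(1 + P)*2*P = -12*P*(1 + P))
G(K) = -72 (G(K) = -12*(-3)*(1 - 3) = -12*(-3)*(-2) = -72)
((2*0)*7)/H(6, 20) + G(-3)/495 = ((2*0)*7)/(29/4) - 72/495 = (0*7)*(4/29) - 72*1/495 = 0*(4/29) - 8/55 = 0 - 8/55 = -8/55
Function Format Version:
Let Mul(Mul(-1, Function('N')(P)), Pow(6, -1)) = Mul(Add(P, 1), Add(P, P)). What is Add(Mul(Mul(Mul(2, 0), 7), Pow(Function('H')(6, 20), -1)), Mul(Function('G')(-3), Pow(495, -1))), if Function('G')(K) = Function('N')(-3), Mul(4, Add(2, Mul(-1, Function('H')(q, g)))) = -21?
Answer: Rational(-8, 55) ≈ -0.14545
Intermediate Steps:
Function('H')(q, g) = Rational(29, 4) (Function('H')(q, g) = Add(2, Mul(Rational(-1, 4), -21)) = Add(2, Rational(21, 4)) = Rational(29, 4))
Function('N')(P) = Mul(-12, P, Add(1, P)) (Function('N')(P) = Mul(-6, Mul(Add(P, 1), Add(P, P))) = Mul(-6, Mul(Add(1, P), Mul(2, P))) = Mul(-6, Mul(2, P, Add(1, P))) = Mul(-12, P, Add(1, P)))
Function('G')(K) = -72 (Function('G')(K) = Mul(-12, -3, Add(1, -3)) = Mul(-12, -3, -2) = -72)
Add(Mul(Mul(Mul(2, 0), 7), Pow(Function('H')(6, 20), -1)), Mul(Function('G')(-3), Pow(495, -1))) = Add(Mul(Mul(Mul(2, 0), 7), Pow(Rational(29, 4), -1)), Mul(-72, Pow(495, -1))) = Add(Mul(Mul(0, 7), Rational(4, 29)), Mul(-72, Rational(1, 495))) = Add(Mul(0, Rational(4, 29)), Rational(-8, 55)) = Add(0, Rational(-8, 55)) = Rational(-8, 55)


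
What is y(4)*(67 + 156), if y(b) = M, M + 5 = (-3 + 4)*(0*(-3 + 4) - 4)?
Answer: -2007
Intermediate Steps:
M = -9 (M = -5 + (-3 + 4)*(0*(-3 + 4) - 4) = -5 + 1*(0*1 - 4) = -5 + 1*(0 - 4) = -5 + 1*(-4) = -5 - 4 = -9)
y(b) = -9
y(4)*(67 + 156) = -9*(67 + 156) = -9*223 = -2007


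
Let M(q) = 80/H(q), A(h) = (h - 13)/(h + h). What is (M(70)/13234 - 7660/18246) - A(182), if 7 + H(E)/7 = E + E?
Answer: -198750636499/224806302084 ≈ -0.88410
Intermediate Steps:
A(h) = (-13 + h)/(2*h) (A(h) = (-13 + h)/((2*h)) = (-13 + h)*(1/(2*h)) = (-13 + h)/(2*h))
H(E) = -49 + 14*E (H(E) = -49 + 7*(E + E) = -49 + 7*(2*E) = -49 + 14*E)
M(q) = 80/(-49 + 14*q)
(M(70)/13234 - 7660/18246) - A(182) = ((80/(7*(-7 + 2*70)))/13234 - 7660/18246) - (-13 + 182)/(2*182) = ((80/(7*(-7 + 140)))*(1/13234) - 7660*1/18246) - 169/(2*182) = (((80/7)/133)*(1/13234) - 3830/9123) - 1*13/28 = (((80/7)*(1/133))*(1/13234) - 3830/9123) - 13/28 = ((80/931)*(1/13234) - 3830/9123) - 13/28 = (40/6160427 - 3830/9123) - 13/28 = -23594070490/56201575521 - 13/28 = -198750636499/224806302084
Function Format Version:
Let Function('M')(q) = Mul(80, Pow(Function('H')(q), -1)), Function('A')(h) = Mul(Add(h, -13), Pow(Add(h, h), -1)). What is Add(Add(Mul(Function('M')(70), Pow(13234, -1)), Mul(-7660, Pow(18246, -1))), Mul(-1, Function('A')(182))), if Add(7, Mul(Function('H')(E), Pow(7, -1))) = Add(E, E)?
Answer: Rational(-198750636499, 224806302084) ≈ -0.88410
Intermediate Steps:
Function('A')(h) = Mul(Rational(1, 2), Pow(h, -1), Add(-13, h)) (Function('A')(h) = Mul(Add(-13, h), Pow(Mul(2, h), -1)) = Mul(Add(-13, h), Mul(Rational(1, 2), Pow(h, -1))) = Mul(Rational(1, 2), Pow(h, -1), Add(-13, h)))
Function('H')(E) = Add(-49, Mul(14, E)) (Function('H')(E) = Add(-49, Mul(7, Add(E, E))) = Add(-49, Mul(7, Mul(2, E))) = Add(-49, Mul(14, E)))
Function('M')(q) = Mul(80, Pow(Add(-49, Mul(14, q)), -1))
Add(Add(Mul(Function('M')(70), Pow(13234, -1)), Mul(-7660, Pow(18246, -1))), Mul(-1, Function('A')(182))) = Add(Add(Mul(Mul(Rational(80, 7), Pow(Add(-7, Mul(2, 70)), -1)), Pow(13234, -1)), Mul(-7660, Pow(18246, -1))), Mul(-1, Mul(Rational(1, 2), Pow(182, -1), Add(-13, 182)))) = Add(Add(Mul(Mul(Rational(80, 7), Pow(Add(-7, 140), -1)), Rational(1, 13234)), Mul(-7660, Rational(1, 18246))), Mul(-1, Mul(Rational(1, 2), Rational(1, 182), 169))) = Add(Add(Mul(Mul(Rational(80, 7), Pow(133, -1)), Rational(1, 13234)), Rational(-3830, 9123)), Mul(-1, Rational(13, 28))) = Add(Add(Mul(Mul(Rational(80, 7), Rational(1, 133)), Rational(1, 13234)), Rational(-3830, 9123)), Rational(-13, 28)) = Add(Add(Mul(Rational(80, 931), Rational(1, 13234)), Rational(-3830, 9123)), Rational(-13, 28)) = Add(Add(Rational(40, 6160427), Rational(-3830, 9123)), Rational(-13, 28)) = Add(Rational(-23594070490, 56201575521), Rational(-13, 28)) = Rational(-198750636499, 224806302084)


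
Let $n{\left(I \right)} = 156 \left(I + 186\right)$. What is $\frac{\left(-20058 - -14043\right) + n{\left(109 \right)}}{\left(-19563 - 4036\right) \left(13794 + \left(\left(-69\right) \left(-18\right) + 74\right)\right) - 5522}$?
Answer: $- \frac{5715}{50940916} \approx -0.00011219$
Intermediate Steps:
$n{\left(I \right)} = 29016 + 156 I$ ($n{\left(I \right)} = 156 \left(186 + I\right) = 29016 + 156 I$)
$\frac{\left(-20058 - -14043\right) + n{\left(109 \right)}}{\left(-19563 - 4036\right) \left(13794 + \left(\left(-69\right) \left(-18\right) + 74\right)\right) - 5522} = \frac{\left(-20058 - -14043\right) + \left(29016 + 156 \cdot 109\right)}{\left(-19563 - 4036\right) \left(13794 + \left(\left(-69\right) \left(-18\right) + 74\right)\right) - 5522} = \frac{\left(-20058 + 14043\right) + \left(29016 + 17004\right)}{- 23599 \left(13794 + \left(1242 + 74\right)\right) - 5522} = \frac{-6015 + 46020}{- 23599 \left(13794 + 1316\right) - 5522} = \frac{40005}{\left(-23599\right) 15110 - 5522} = \frac{40005}{-356580890 - 5522} = \frac{40005}{-356586412} = 40005 \left(- \frac{1}{356586412}\right) = - \frac{5715}{50940916}$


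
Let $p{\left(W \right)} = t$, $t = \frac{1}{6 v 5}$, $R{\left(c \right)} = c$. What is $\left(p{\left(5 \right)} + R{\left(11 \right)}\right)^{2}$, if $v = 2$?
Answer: $\frac{436921}{3600} \approx 121.37$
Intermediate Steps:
$t = \frac{1}{60}$ ($t = \frac{1}{6 \cdot 2 \cdot 5} = \frac{1}{12 \cdot 5} = \frac{1}{60} \approx 0.016667$)
$p{\left(W \right)} = \frac{1}{60}$
$\left(p{\left(5 \right)} + R{\left(11 \right)}\right)^{2} = \left(\frac{1}{60} + 11\right)^{2} = \left(\frac{661}{60}\right)^{2} = \frac{436921}{3600}$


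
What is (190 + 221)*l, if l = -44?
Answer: -18084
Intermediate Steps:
(190 + 221)*l = (190 + 221)*(-44) = 411*(-44) = -18084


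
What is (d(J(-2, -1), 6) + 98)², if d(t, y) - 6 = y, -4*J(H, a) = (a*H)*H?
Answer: 12100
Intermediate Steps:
J(H, a) = -a*H²/4 (J(H, a) = -a*H*H/4 = -H*a*H/4 = -a*H²/4)
d(t, y) = 6 + y
(d(J(-2, -1), 6) + 98)² = ((6 + 6) + 98)² = (12 + 98)² = 110² = 12100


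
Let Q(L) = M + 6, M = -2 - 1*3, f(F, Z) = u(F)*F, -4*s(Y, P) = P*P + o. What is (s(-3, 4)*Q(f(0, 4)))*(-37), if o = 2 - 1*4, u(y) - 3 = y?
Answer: 259/2 ≈ 129.50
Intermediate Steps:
u(y) = 3 + y
o = -2 (o = 2 - 4 = -2)
s(Y, P) = ½ - P²/4 (s(Y, P) = -(P*P - 2)/4 = -(P² - 2)/4 = -(-2 + P²)/4 = ½ - P²/4)
f(F, Z) = F*(3 + F) (f(F, Z) = (3 + F)*F = F*(3 + F))
M = -5 (M = -2 - 3 = -5)
Q(L) = 1 (Q(L) = -5 + 6 = 1)
(s(-3, 4)*Q(f(0, 4)))*(-37) = ((½ - ¼*4²)*1)*(-37) = ((½ - ¼*16)*1)*(-37) = ((½ - 4)*1)*(-37) = -7/2*1*(-37) = -7/2*(-37) = 259/2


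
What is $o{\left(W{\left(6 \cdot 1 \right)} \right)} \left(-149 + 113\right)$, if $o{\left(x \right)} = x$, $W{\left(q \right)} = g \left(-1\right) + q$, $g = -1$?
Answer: $-252$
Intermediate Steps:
$W{\left(q \right)} = 1 + q$ ($W{\left(q \right)} = \left(-1\right) \left(-1\right) + q = 1 + q$)
$o{\left(W{\left(6 \cdot 1 \right)} \right)} \left(-149 + 113\right) = \left(1 + 6 \cdot 1\right) \left(-149 + 113\right) = \left(1 + 6\right) \left(-36\right) = 7 \left(-36\right) = -252$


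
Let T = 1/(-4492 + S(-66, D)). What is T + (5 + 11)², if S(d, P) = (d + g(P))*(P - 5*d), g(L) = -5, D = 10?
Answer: 7329791/28632 ≈ 256.00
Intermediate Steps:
S(d, P) = (-5 + d)*(P - 5*d) (S(d, P) = (d - 5)*(P - 5*d) = (-5 + d)*(P - 5*d))
T = -1/28632 (T = 1/(-4492 + (-5*10 - 5*(-66)² + 25*(-66) + 10*(-66))) = 1/(-4492 + (-50 - 5*4356 - 1650 - 660)) = 1/(-4492 + (-50 - 21780 - 1650 - 660)) = 1/(-4492 - 24140) = 1/(-28632) = -1/28632 ≈ -3.4926e-5)
T + (5 + 11)² = -1/28632 + (5 + 11)² = -1/28632 + 16² = -1/28632 + 256 = 7329791/28632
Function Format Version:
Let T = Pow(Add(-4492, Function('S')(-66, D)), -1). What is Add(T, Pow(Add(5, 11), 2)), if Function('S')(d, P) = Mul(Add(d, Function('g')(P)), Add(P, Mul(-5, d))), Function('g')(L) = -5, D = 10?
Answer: Rational(7329791, 28632) ≈ 256.00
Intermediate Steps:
Function('S')(d, P) = Mul(Add(-5, d), Add(P, Mul(-5, d))) (Function('S')(d, P) = Mul(Add(d, -5), Add(P, Mul(-5, d))) = Mul(Add(-5, d), Add(P, Mul(-5, d))))
T = Rational(-1, 28632) (T = Pow(Add(-4492, Add(Mul(-5, 10), Mul(-5, Pow(-66, 2)), Mul(25, -66), Mul(10, -66))), -1) = Pow(Add(-4492, Add(-50, Mul(-5, 4356), -1650, -660)), -1) = Pow(Add(-4492, Add(-50, -21780, -1650, -660)), -1) = Pow(Add(-4492, -24140), -1) = Pow(-28632, -1) = Rational(-1, 28632) ≈ -3.4926e-5)
Add(T, Pow(Add(5, 11), 2)) = Add(Rational(-1, 28632), Pow(Add(5, 11), 2)) = Add(Rational(-1, 28632), Pow(16, 2)) = Add(Rational(-1, 28632), 256) = Rational(7329791, 28632)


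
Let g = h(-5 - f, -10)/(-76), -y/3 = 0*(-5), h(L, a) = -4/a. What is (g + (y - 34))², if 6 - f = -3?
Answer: 41744521/36100 ≈ 1156.4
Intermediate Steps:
f = 9 (f = 6 - 1*(-3) = 6 + 3 = 9)
y = 0 (y = -0*(-5) = -3*0 = 0)
g = -1/190 (g = -4/(-10)/(-76) = -4*(-⅒)*(-1/76) = (⅖)*(-1/76) = -1/190 ≈ -0.0052632)
(g + (y - 34))² = (-1/190 + (0 - 34))² = (-1/190 - 34)² = (-6461/190)² = 41744521/36100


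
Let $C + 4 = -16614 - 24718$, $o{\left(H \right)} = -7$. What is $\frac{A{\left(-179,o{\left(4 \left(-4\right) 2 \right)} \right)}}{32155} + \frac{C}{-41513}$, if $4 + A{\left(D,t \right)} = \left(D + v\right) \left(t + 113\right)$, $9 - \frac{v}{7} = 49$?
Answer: $- \frac{690780474}{1334850515} \approx -0.5175$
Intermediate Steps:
$v = -280$ ($v = 63 - 343 = -280$)
$C = -41336$ ($C = -4 - 41332 = -41336$)
$A{\left(D,t \right)} = -4 + \left(-280 + D\right) \left(113 + t\right)$ ($A{\left(D,t \right)} = -4 + \left(D - 280\right) \left(t + 113\right) = -4 + \left(-280 + D\right) \left(113 + t\right)$)
$\frac{A{\left(-179,o{\left(4 \left(-4\right) 2 \right)} \right)}}{32155} + \frac{C}{-41513} = \frac{-31644 - -1960 + 113 \left(-179\right) - -1253}{32155} - \frac{41336}{-41513} = \left(-31644 + 1960 - 20227 + 1253\right) \frac{1}{32155} - - \frac{41336}{41513} = \left(-48658\right) \frac{1}{32155} + \frac{41336}{41513} = - \frac{48658}{32155} + \frac{41336}{41513} = - \frac{690780474}{1334850515}$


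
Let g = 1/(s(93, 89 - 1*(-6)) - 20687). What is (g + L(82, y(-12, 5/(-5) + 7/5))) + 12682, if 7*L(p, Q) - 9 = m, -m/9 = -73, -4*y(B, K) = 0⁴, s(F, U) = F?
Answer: 263132479/20594 ≈ 12777.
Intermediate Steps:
y(B, K) = 0 (y(B, K) = -¼*0⁴ = -¼*0 = 0)
m = 657 (m = -9*(-73) = 657)
g = -1/20594 (g = 1/(93 - 20687) = 1/(-20594) = -1/20594 ≈ -4.8558e-5)
L(p, Q) = 666/7 (L(p, Q) = 9/7 + (⅐)*657 = 9/7 + 657/7 = 666/7)
(g + L(82, y(-12, 5/(-5) + 7/5))) + 12682 = (-1/20594 + 666/7) + 12682 = 1959371/20594 + 12682 = 263132479/20594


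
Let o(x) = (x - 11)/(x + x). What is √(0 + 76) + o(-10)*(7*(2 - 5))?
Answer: -441/20 + 2*√19 ≈ -13.332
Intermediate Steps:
o(x) = (-11 + x)/(2*x) (o(x) = (-11 + x)/((2*x)) = (-11 + x)*(1/(2*x)) = (-11 + x)/(2*x))
√(0 + 76) + o(-10)*(7*(2 - 5)) = √(0 + 76) + ((½)*(-11 - 10)/(-10))*(7*(2 - 5)) = √76 + ((½)*(-⅒)*(-21))*(7*(-3)) = 2*√19 + (21/20)*(-21) = 2*√19 - 441/20 = -441/20 + 2*√19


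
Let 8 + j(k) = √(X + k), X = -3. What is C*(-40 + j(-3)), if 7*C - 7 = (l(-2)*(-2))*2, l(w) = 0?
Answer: -48 + I*√6 ≈ -48.0 + 2.4495*I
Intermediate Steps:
j(k) = -8 + √(-3 + k)
C = 1 (C = 1 + ((0*(-2))*2)/7 = 1 + (0*2)/7 = 1 + (⅐)*0 = 1 + 0 = 1)
C*(-40 + j(-3)) = 1*(-40 + (-8 + √(-3 - 3))) = 1*(-40 + (-8 + √(-6))) = 1*(-40 + (-8 + I*√6)) = 1*(-48 + I*√6) = -48 + I*√6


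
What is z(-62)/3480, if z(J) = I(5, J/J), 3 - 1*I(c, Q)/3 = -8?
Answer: 11/1160 ≈ 0.0094828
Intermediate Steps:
I(c, Q) = 33 (I(c, Q) = 9 - 3*(-8) = 9 + 24 = 33)
z(J) = 33
z(-62)/3480 = 33/3480 = 33*(1/3480) = 11/1160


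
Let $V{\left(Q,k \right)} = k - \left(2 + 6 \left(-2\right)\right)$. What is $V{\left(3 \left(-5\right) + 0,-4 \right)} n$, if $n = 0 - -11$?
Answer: $66$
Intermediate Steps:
$n = 11$ ($n = 0 + 11 = 11$)
$V{\left(Q,k \right)} = 10 + k$ ($V{\left(Q,k \right)} = k - \left(2 - 12\right) = k - -10 = k + 10 = 10 + k$)
$V{\left(3 \left(-5\right) + 0,-4 \right)} n = \left(10 - 4\right) 11 = 6 \cdot 11 = 66$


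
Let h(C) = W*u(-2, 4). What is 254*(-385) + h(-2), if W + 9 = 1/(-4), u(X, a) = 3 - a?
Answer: -391123/4 ≈ -97781.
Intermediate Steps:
W = -37/4 (W = -9 + 1/(-4) = -9 - 1/4 = -37/4 ≈ -9.2500)
h(C) = 37/4 (h(C) = -37*(3 - 1*4)/4 = -37*(3 - 4)/4 = -37/4*(-1) = 37/4)
254*(-385) + h(-2) = 254*(-385) + 37/4 = -97790 + 37/4 = -391123/4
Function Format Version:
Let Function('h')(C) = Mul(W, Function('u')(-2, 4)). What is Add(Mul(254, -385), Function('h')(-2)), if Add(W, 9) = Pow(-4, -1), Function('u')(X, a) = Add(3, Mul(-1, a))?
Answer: Rational(-391123, 4) ≈ -97781.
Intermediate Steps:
W = Rational(-37, 4) (W = Add(-9, Pow(-4, -1)) = Add(-9, Rational(-1, 4)) = Rational(-37, 4) ≈ -9.2500)
Function('h')(C) = Rational(37, 4) (Function('h')(C) = Mul(Rational(-37, 4), Add(3, Mul(-1, 4))) = Mul(Rational(-37, 4), Add(3, -4)) = Mul(Rational(-37, 4), -1) = Rational(37, 4))
Add(Mul(254, -385), Function('h')(-2)) = Add(Mul(254, -385), Rational(37, 4)) = Add(-97790, Rational(37, 4)) = Rational(-391123, 4)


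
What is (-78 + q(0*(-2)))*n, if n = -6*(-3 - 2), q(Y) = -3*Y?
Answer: -2340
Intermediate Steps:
n = 30 (n = -6*(-5) = 30)
(-78 + q(0*(-2)))*n = (-78 - 0*(-2))*30 = (-78 - 3*0)*30 = (-78 + 0)*30 = -78*30 = -2340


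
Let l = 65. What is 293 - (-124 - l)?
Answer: 482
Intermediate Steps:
293 - (-124 - l) = 293 - (-124 - 1*65) = 293 - (-124 - 65) = 293 - 1*(-189) = 293 + 189 = 482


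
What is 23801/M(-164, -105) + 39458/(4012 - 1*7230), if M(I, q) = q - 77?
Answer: -41886487/292838 ≈ -143.04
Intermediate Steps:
M(I, q) = -77 + q
23801/M(-164, -105) + 39458/(4012 - 1*7230) = 23801/(-77 - 105) + 39458/(4012 - 1*7230) = 23801/(-182) + 39458/(4012 - 7230) = 23801*(-1/182) + 39458/(-3218) = -23801/182 + 39458*(-1/3218) = -23801/182 - 19729/1609 = -41886487/292838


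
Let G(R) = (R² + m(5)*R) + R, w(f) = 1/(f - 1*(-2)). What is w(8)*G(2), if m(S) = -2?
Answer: ⅕ ≈ 0.20000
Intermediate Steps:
w(f) = 1/(2 + f) (w(f) = 1/(f + 2) = 1/(2 + f))
G(R) = R² - R (G(R) = (R² - 2*R) + R = R² - R)
w(8)*G(2) = (2*(-1 + 2))/(2 + 8) = (2*1)/10 = (⅒)*2 = ⅕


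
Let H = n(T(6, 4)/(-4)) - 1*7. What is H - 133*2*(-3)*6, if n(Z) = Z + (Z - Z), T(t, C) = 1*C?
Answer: 4780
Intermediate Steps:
T(t, C) = C
n(Z) = Z (n(Z) = Z + 0 = Z)
H = -8 (H = 4/(-4) - 1*7 = 4*(-¼) - 7 = -1 - 7 = -8)
H - 133*2*(-3)*6 = -8 - 133*2*(-3)*6 = -8 - (-798)*6 = -8 - 133*(-36) = -8 + 4788 = 4780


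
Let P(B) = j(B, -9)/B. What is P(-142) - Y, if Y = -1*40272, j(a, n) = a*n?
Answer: 40263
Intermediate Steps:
Y = -40272
P(B) = -9 (P(B) = (B*(-9))/B = (-9*B)/B = -9)
P(-142) - Y = -9 - 1*(-40272) = -9 + 40272 = 40263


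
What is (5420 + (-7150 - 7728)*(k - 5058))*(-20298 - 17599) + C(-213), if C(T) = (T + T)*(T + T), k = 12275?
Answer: 4068967191558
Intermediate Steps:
C(T) = 4*T**2 (C(T) = (2*T)*(2*T) = 4*T**2)
(5420 + (-7150 - 7728)*(k - 5058))*(-20298 - 17599) + C(-213) = (5420 + (-7150 - 7728)*(12275 - 5058))*(-20298 - 17599) + 4*(-213)**2 = (5420 - 14878*7217)*(-37897) + 4*45369 = (5420 - 107374526)*(-37897) + 181476 = -107369106*(-37897) + 181476 = 4068967010082 + 181476 = 4068967191558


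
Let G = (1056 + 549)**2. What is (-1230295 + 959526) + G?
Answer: 2305256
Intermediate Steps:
G = 2576025 (G = 1605**2 = 2576025)
(-1230295 + 959526) + G = (-1230295 + 959526) + 2576025 = -270769 + 2576025 = 2305256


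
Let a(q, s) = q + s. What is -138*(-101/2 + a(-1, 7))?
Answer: 6141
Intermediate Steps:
-138*(-101/2 + a(-1, 7)) = -138*(-101/2 + (-1 + 7)) = -138*(-101*½ + 6) = -138*(-101/2 + 6) = -138*(-89/2) = 6141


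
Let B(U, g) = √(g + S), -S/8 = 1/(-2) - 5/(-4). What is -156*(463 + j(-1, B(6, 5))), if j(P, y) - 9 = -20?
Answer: -70512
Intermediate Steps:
S = -6 (S = -8*(1/(-2) - 5/(-4)) = -8*(1*(-½) - 5*(-¼)) = -8*(-½ + 5/4) = -8*¾ = -6)
B(U, g) = √(-6 + g) (B(U, g) = √(g - 6) = √(-6 + g))
j(P, y) = -11 (j(P, y) = 9 - 20 = -11)
-156*(463 + j(-1, B(6, 5))) = -156*(463 - 11) = -156*452 = -70512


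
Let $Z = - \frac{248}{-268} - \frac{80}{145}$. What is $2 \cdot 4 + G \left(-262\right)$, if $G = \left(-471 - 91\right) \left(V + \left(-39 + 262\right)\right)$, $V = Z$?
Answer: $\frac{63906120204}{1943} \approx 3.289 \cdot 10^{7}$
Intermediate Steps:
$Z = \frac{726}{1943}$ ($Z = \left(-248\right) \left(- \frac{1}{268}\right) - \frac{16}{29} = \frac{62}{67} - \frac{16}{29} = \frac{726}{1943} \approx 0.37365$)
$V = \frac{726}{1943} \approx 0.37365$
$G = - \frac{243916430}{1943}$ ($G = \left(-471 - 91\right) \left(\frac{726}{1943} + \left(-39 + 262\right)\right) = - 562 \left(\frac{726}{1943} + 223\right) = \left(-562\right) \frac{434015}{1943} = - \frac{243916430}{1943} \approx -1.2554 \cdot 10^{5}$)
$2 \cdot 4 + G \left(-262\right) = 2 \cdot 4 - - \frac{63906104660}{1943} = 8 + \frac{63906104660}{1943} = \frac{63906120204}{1943}$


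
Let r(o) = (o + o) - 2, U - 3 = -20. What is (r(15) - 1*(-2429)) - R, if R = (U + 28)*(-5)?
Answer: 2512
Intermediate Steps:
U = -17 (U = 3 - 20 = -17)
r(o) = -2 + 2*o (r(o) = 2*o - 2 = -2 + 2*o)
R = -55 (R = (-17 + 28)*(-5) = 11*(-5) = -55)
(r(15) - 1*(-2429)) - R = ((-2 + 2*15) - 1*(-2429)) - 1*(-55) = ((-2 + 30) + 2429) + 55 = (28 + 2429) + 55 = 2457 + 55 = 2512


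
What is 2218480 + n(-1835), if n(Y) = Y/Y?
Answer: 2218481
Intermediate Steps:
n(Y) = 1
2218480 + n(-1835) = 2218480 + 1 = 2218481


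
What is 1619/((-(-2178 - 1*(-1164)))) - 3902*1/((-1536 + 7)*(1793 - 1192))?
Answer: 1491702679/931794006 ≈ 1.6009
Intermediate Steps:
1619/((-(-2178 - 1*(-1164)))) - 3902*1/((-1536 + 7)*(1793 - 1192)) = 1619/((-(-2178 + 1164))) - 3902/(601*(-1529)) = 1619/((-1*(-1014))) - 3902/(-918929) = 1619/1014 - 3902*(-1/918929) = 1619*(1/1014) + 3902/918929 = 1619/1014 + 3902/918929 = 1491702679/931794006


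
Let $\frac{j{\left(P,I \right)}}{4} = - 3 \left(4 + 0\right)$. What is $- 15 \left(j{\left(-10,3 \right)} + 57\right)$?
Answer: $-135$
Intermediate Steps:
$j{\left(P,I \right)} = -48$ ($j{\left(P,I \right)} = 4 \left(- 3 \left(4 + 0\right)\right) = 4 \left(\left(-3\right) 4\right) = 4 \left(-12\right) = -48$)
$- 15 \left(j{\left(-10,3 \right)} + 57\right) = - 15 \left(-48 + 57\right) = \left(-15\right) 9 = -135$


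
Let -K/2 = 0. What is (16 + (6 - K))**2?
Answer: 484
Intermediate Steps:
K = 0 (K = -2*0 = 0)
(16 + (6 - K))**2 = (16 + (6 - 1*0))**2 = (16 + (6 + 0))**2 = (16 + 6)**2 = 22**2 = 484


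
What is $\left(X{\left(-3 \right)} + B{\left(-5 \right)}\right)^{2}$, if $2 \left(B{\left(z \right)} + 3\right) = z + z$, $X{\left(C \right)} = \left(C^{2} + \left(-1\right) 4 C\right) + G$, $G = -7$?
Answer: $36$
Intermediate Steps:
$X{\left(C \right)} = -7 + C^{2} - 4 C$ ($X{\left(C \right)} = \left(C^{2} + \left(-1\right) 4 C\right) - 7 = \left(C^{2} - 4 C\right) - 7 = -7 + C^{2} - 4 C$)
$B{\left(z \right)} = -3 + z$ ($B{\left(z \right)} = -3 + \frac{z + z}{2} = -3 + \frac{2 z}{2} = -3 + z$)
$\left(X{\left(-3 \right)} + B{\left(-5 \right)}\right)^{2} = \left(\left(-7 + \left(-3\right)^{2} - -12\right) - 8\right)^{2} = \left(\left(-7 + 9 + 12\right) - 8\right)^{2} = \left(14 - 8\right)^{2} = 6^{2} = 36$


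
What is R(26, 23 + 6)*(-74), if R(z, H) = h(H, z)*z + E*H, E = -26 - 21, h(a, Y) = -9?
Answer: 118178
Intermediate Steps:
E = -47
R(z, H) = -47*H - 9*z (R(z, H) = -9*z - 47*H = -47*H - 9*z)
R(26, 23 + 6)*(-74) = (-47*(23 + 6) - 9*26)*(-74) = (-47*29 - 234)*(-74) = (-1363 - 234)*(-74) = -1597*(-74) = 118178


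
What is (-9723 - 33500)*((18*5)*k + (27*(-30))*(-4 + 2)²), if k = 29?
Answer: 27230490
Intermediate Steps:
(-9723 - 33500)*((18*5)*k + (27*(-30))*(-4 + 2)²) = (-9723 - 33500)*((18*5)*29 + (27*(-30))*(-4 + 2)²) = -43223*(90*29 - 810*(-2)²) = -43223*(2610 - 810*4) = -43223*(2610 - 3240) = -43223*(-630) = 27230490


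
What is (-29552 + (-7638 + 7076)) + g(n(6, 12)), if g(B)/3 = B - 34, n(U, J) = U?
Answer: -30198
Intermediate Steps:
g(B) = -102 + 3*B (g(B) = 3*(B - 34) = 3*(-34 + B) = -102 + 3*B)
(-29552 + (-7638 + 7076)) + g(n(6, 12)) = (-29552 + (-7638 + 7076)) + (-102 + 3*6) = (-29552 - 562) + (-102 + 18) = -30114 - 84 = -30198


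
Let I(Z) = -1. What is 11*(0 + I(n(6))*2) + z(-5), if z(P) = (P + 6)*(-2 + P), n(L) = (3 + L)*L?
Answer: -29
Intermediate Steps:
n(L) = L*(3 + L)
z(P) = (-2 + P)*(6 + P) (z(P) = (6 + P)*(-2 + P) = (-2 + P)*(6 + P))
11*(0 + I(n(6))*2) + z(-5) = 11*(0 - 1*2) + (-12 + (-5)**2 + 4*(-5)) = 11*(0 - 2) + (-12 + 25 - 20) = 11*(-2) - 7 = -22 - 7 = -29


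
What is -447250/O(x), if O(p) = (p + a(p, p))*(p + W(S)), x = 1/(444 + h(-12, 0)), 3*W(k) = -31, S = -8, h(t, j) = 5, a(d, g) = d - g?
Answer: 135249070875/6958 ≈ 1.9438e+7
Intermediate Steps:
W(k) = -31/3 (W(k) = (1/3)*(-31) = -31/3)
x = 1/449 (x = 1/(444 + 5) = 1/449 ≈ 0.0022272)
O(p) = p*(-31/3 + p) (O(p) = (p + (p - p))*(p - 31/3) = (p + 0)*(-31/3 + p) = p*(-31/3 + p))
-447250/O(x) = -447250*1347/(-31 + 3*(1/449)) = -447250*1347/(-31 + 3/449) = -447250/((1/3)*(1/449)*(-13916/449)) = -447250/(-13916/604803) = -447250*(-604803/13916) = 135249070875/6958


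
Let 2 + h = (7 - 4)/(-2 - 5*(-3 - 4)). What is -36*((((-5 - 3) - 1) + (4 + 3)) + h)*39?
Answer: 60372/11 ≈ 5488.4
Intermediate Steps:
h = -21/11 (h = -2 + (7 - 4)/(-2 - 5*(-3 - 4)) = -2 + 3/(-2 - 5*(-7)) = -2 + 3/(-2 + 35) = -2 + 3/33 = -2 + 3*(1/33) = -2 + 1/11 = -21/11 ≈ -1.9091)
-36*((((-5 - 3) - 1) + (4 + 3)) + h)*39 = -36*((((-5 - 3) - 1) + (4 + 3)) - 21/11)*39 = -36*(((-8 - 1) + 7) - 21/11)*39 = -36*((-9 + 7) - 21/11)*39 = -36*(-2 - 21/11)*39 = -36*(-43/11)*39 = (1548/11)*39 = 60372/11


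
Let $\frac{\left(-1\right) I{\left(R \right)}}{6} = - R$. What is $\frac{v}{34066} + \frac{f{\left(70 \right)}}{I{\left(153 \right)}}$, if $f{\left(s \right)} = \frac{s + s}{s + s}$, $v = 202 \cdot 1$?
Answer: $\frac{109751}{15636294} \approx 0.007019$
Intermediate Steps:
$I{\left(R \right)} = 6 R$ ($I{\left(R \right)} = - 6 \left(- R\right) = 6 R$)
$v = 202$
$f{\left(s \right)} = 1$ ($f{\left(s \right)} = \frac{2 s}{2 s} = 2 s \frac{1}{2 s} = 1$)
$\frac{v}{34066} + \frac{f{\left(70 \right)}}{I{\left(153 \right)}} = \frac{202}{34066} + 1 \frac{1}{6 \cdot 153} = 202 \cdot \frac{1}{34066} + 1 \cdot \frac{1}{918} = \frac{101}{17033} + 1 \cdot \frac{1}{918} = \frac{101}{17033} + \frac{1}{918} = \frac{109751}{15636294}$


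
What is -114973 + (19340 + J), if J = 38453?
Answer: -57180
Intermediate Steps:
-114973 + (19340 + J) = -114973 + (19340 + 38453) = -114973 + 57793 = -57180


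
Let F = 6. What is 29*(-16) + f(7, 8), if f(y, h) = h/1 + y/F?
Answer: -2729/6 ≈ -454.83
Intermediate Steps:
f(y, h) = h + y/6 (f(y, h) = h/1 + y/6 = h*1 + y*(⅙) = h + y/6)
29*(-16) + f(7, 8) = 29*(-16) + (8 + (⅙)*7) = -464 + (8 + 7/6) = -464 + 55/6 = -2729/6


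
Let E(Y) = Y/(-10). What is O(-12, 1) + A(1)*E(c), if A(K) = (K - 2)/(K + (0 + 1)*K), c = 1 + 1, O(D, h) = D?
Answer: -119/10 ≈ -11.900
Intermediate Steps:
c = 2
A(K) = (-2 + K)/(2*K) (A(K) = (-2 + K)/(K + 1*K) = (-2 + K)/(K + K) = (-2 + K)/((2*K)) = (-2 + K)*(1/(2*K)) = (-2 + K)/(2*K))
E(Y) = -Y/10 (E(Y) = Y*(-⅒) = -Y/10)
O(-12, 1) + A(1)*E(c) = -12 + ((½)*(-2 + 1)/1)*(-⅒*2) = -12 + ((½)*1*(-1))*(-⅕) = -12 - ½*(-⅕) = -12 + ⅒ = -119/10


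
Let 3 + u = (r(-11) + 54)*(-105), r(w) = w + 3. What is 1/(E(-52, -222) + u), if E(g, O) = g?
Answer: -1/4885 ≈ -0.00020471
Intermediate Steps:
r(w) = 3 + w
u = -4833 (u = -3 + ((3 - 11) + 54)*(-105) = -3 + (-8 + 54)*(-105) = -3 + 46*(-105) = -3 - 4830 = -4833)
1/(E(-52, -222) + u) = 1/(-52 - 4833) = 1/(-4885) = -1/4885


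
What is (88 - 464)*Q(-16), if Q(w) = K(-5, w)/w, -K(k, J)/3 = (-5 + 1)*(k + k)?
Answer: -2820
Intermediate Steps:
K(k, J) = 24*k (K(k, J) = -3*(-5 + 1)*(k + k) = -(-12)*2*k = -(-24)*k = 24*k)
Q(w) = -120/w (Q(w) = (24*(-5))/w = -120/w)
(88 - 464)*Q(-16) = (88 - 464)*(-120/(-16)) = -(-45120)*(-1)/16 = -376*15/2 = -2820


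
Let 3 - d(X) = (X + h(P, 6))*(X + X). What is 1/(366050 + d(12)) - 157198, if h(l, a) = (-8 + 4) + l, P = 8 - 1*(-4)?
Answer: -57467344453/365573 ≈ -1.5720e+5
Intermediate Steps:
P = 12 (P = 8 + 4 = 12)
h(l, a) = -4 + l
d(X) = 3 - 2*X*(8 + X) (d(X) = 3 - (X + (-4 + 12))*(X + X) = 3 - (X + 8)*2*X = 3 - (8 + X)*2*X = 3 - 2*X*(8 + X))
1/(366050 + d(12)) - 157198 = 1/(366050 + (3 - 16*12 - 2*12**2)) - 157198 = 1/(366050 + (3 - 192 - 2*144)) - 157198 = 1/(366050 + (3 - 192 - 288)) - 157198 = 1/(366050 - 477) - 157198 = 1/365573 - 157198 = -57467344453/365573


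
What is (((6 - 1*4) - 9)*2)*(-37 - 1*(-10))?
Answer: 378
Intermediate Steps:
(((6 - 1*4) - 9)*2)*(-37 - 1*(-10)) = (((6 - 4) - 9)*2)*(-37 + 10) = ((2 - 9)*2)*(-27) = -7*2*(-27) = -14*(-27) = 378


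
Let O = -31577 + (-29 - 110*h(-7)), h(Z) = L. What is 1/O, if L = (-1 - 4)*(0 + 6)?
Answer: -1/28306 ≈ -3.5328e-5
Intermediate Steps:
L = -30 (L = -5*6 = -30)
h(Z) = -30
O = -28306 (O = -31577 + (-29 - 110*(-30)) = -31577 + (-29 + 3300) = -31577 + 3271 = -28306)
1/O = 1/(-28306) = -1/28306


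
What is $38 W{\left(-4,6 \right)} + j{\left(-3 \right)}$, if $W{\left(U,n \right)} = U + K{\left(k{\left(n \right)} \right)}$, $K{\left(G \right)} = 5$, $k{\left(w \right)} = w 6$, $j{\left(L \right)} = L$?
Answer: $35$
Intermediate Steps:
$k{\left(w \right)} = 6 w$
$W{\left(U,n \right)} = 5 + U$ ($W{\left(U,n \right)} = U + 5 = 5 + U$)
$38 W{\left(-4,6 \right)} + j{\left(-3 \right)} = 38 \left(5 - 4\right) - 3 = 38 \cdot 1 - 3 = 38 - 3 = 35$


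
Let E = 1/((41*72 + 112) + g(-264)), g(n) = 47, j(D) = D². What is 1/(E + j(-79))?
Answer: 3111/19415752 ≈ 0.00016023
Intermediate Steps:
E = 1/3111 (E = 1/((41*72 + 112) + 47) = 1/((2952 + 112) + 47) = 1/(3064 + 47) = 1/3111 ≈ 0.00032144)
1/(E + j(-79)) = 1/(1/3111 + (-79)²) = 1/(1/3111 + 6241) = 1/(19415752/3111) = 3111/19415752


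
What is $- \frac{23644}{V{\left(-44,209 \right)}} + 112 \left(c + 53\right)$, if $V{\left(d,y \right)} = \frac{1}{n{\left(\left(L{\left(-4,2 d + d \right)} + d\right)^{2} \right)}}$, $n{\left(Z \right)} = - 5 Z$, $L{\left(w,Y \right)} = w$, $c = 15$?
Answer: $272386496$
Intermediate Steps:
$V{\left(d,y \right)} = - \frac{1}{5 \left(-4 + d\right)^{2}}$ ($V{\left(d,y \right)} = \frac{1}{\left(-5\right) \left(-4 + d\right)^{2}} = - \frac{1}{5 \left(-4 + d\right)^{2}}$)
$- \frac{23644}{V{\left(-44,209 \right)}} + 112 \left(c + 53\right) = - \frac{23644}{\left(- \frac{1}{5}\right) \frac{1}{\left(-4 - 44\right)^{2}}} + 112 \left(15 + 53\right) = - \frac{23644}{\left(- \frac{1}{5}\right) \frac{1}{2304}} + 112 \cdot 68 = - \frac{23644}{\left(- \frac{1}{5}\right) \frac{1}{2304}} + 7616 = - \frac{23644}{- \frac{1}{11520}} + 7616 = \left(-23644\right) \left(-11520\right) + 7616 = 272378880 + 7616 = 272386496$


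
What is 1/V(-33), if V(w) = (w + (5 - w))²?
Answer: 1/25 ≈ 0.040000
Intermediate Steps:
V(w) = 25 (V(w) = 5² = 25)
1/V(-33) = 1/25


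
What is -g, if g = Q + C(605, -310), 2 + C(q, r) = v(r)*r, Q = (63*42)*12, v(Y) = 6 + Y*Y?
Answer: 29761110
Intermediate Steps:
v(Y) = 6 + Y²
Q = 31752 (Q = 2646*12 = 31752)
C(q, r) = -2 + r*(6 + r²) (C(q, r) = -2 + (6 + r²)*r = -2 + r*(6 + r²))
g = -29761110 (g = 31752 + (-2 - 310*(6 + (-310)²)) = 31752 + (-2 - 310*(6 + 96100)) = 31752 + (-2 - 310*96106) = 31752 + (-2 - 29792860) = 31752 - 29792862 = -29761110)
-g = -1*(-29761110) = 29761110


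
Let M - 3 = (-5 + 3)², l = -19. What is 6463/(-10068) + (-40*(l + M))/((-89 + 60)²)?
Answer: -602743/8467188 ≈ -0.071186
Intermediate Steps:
M = 7 (M = 3 + (-5 + 3)² = 3 + (-2)² = 3 + 4 = 7)
6463/(-10068) + (-40*(l + M))/((-89 + 60)²) = 6463/(-10068) + (-40*(-19 + 7))/((-89 + 60)²) = 6463*(-1/10068) + (-40*(-12))/((-29)²) = -6463/10068 + 480/841 = -602743/8467188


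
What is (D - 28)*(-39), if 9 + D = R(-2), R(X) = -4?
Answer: 1599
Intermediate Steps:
D = -13 (D = -9 - 4 = -13)
(D - 28)*(-39) = (-13 - 28)*(-39) = -41*(-39) = 1599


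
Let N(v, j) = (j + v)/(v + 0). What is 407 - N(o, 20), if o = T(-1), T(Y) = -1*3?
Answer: 1238/3 ≈ 412.67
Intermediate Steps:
T(Y) = -3
o = -3
N(v, j) = (j + v)/v
407 - N(o, 20) = 407 - (20 - 3)/(-3) = 407 - (-1)*17/3 = 407 - 1*(-17/3) = 407 + 17/3 = 1238/3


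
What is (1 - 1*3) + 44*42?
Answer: 1846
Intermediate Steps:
(1 - 1*3) + 44*42 = (1 - 3) + 1848 = -2 + 1848 = 1846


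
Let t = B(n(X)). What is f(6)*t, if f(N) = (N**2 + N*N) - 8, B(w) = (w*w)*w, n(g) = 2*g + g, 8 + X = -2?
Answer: -1728000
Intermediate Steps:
X = -10 (X = -8 - 2 = -10)
n(g) = 3*g
B(w) = w**3 (B(w) = w**2*w = w**3)
f(N) = -8 + 2*N**2 (f(N) = (N**2 + N**2) - 8 = 2*N**2 - 8 = -8 + 2*N**2)
t = -27000 (t = (3*(-10))**3 = (-30)**3 = -27000)
f(6)*t = (-8 + 2*6**2)*(-27000) = (-8 + 2*36)*(-27000) = (-8 + 72)*(-27000) = 64*(-27000) = -1728000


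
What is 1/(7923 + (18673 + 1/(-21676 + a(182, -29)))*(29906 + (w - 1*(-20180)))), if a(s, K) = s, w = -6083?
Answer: 21494/17661102653345 ≈ 1.2170e-9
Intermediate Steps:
1/(7923 + (18673 + 1/(-21676 + a(182, -29)))*(29906 + (w - 1*(-20180)))) = 1/(7923 + (18673 + 1/(-21676 + 182))*(29906 + (-6083 - 1*(-20180)))) = 1/(7923 + (18673 + 1/(-21494))*(29906 + (-6083 + 20180))) = 1/(7923 + (18673 - 1/21494)*(29906 + 14097)) = 1/(7923 + (401357461/21494)*44003) = 1/(7923 + 17660932356383/21494) = 1/(17661102653345/21494) = 21494/17661102653345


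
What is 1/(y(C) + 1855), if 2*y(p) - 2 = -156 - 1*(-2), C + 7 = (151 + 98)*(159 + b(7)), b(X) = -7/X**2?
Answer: 1/1779 ≈ 0.00056211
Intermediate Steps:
b(X) = -7/X**2
C = 276839/7 (C = -7 + (151 + 98)*(159 - 7/7**2) = -7 + 249*(159 - 7*1/49) = -7 + 249*(159 - 1/7) = -7 + 249*(1112/7) = -7 + 276888/7 = 276839/7 ≈ 39548.)
y(p) = -76 (y(p) = 1 + (-156 - 1*(-2))/2 = 1 + (-156 + 2)/2 = 1 + (1/2)*(-154) = 1 - 77 = -76)
1/(y(C) + 1855) = 1/(-76 + 1855) = 1/1779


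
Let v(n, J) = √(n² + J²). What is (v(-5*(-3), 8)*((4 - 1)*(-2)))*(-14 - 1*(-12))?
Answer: 204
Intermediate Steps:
v(n, J) = √(J² + n²)
(v(-5*(-3), 8)*((4 - 1)*(-2)))*(-14 - 1*(-12)) = (√(8² + (-5*(-3))²)*((4 - 1)*(-2)))*(-14 - 1*(-12)) = (√(64 + 15²)*(3*(-2)))*(-14 + 12) = (√(64 + 225)*(-6))*(-2) = (√289*(-6))*(-2) = (17*(-6))*(-2) = -102*(-2) = 204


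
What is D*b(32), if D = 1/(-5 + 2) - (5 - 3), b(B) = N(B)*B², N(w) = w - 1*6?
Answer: -186368/3 ≈ -62123.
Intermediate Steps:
N(w) = -6 + w (N(w) = w - 6 = -6 + w)
b(B) = B²*(-6 + B) (b(B) = (-6 + B)*B² = B²*(-6 + B))
D = -7/3 (D = 1/(-3) - 1*2 = -⅓ - 2 = -7/3 ≈ -2.3333)
D*b(32) = -7*32²*(-6 + 32)/3 = -7168*26/3 = -7/3*26624 = -186368/3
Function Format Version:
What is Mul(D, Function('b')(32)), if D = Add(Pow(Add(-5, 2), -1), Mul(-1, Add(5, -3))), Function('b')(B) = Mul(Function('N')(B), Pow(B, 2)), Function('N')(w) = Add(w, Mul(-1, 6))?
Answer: Rational(-186368, 3) ≈ -62123.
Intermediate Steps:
Function('N')(w) = Add(-6, w) (Function('N')(w) = Add(w, -6) = Add(-6, w))
Function('b')(B) = Mul(Pow(B, 2), Add(-6, B)) (Function('b')(B) = Mul(Add(-6, B), Pow(B, 2)) = Mul(Pow(B, 2), Add(-6, B)))
D = Rational(-7, 3) (D = Add(Pow(-3, -1), Mul(-1, 2)) = Add(Rational(-1, 3), -2) = Rational(-7, 3) ≈ -2.3333)
Mul(D, Function('b')(32)) = Mul(Rational(-7, 3), Mul(Pow(32, 2), Add(-6, 32))) = Mul(Rational(-7, 3), Mul(1024, 26)) = Mul(Rational(-7, 3), 26624) = Rational(-186368, 3)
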